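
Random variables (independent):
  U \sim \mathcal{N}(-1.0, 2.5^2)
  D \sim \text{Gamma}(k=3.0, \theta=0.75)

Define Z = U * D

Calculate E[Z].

For independent RVs: E[XY] = E[X]*E[Y]
E[U] = -1
E[D] = 2.25
E[Z] = -1 * 2.25 = -2.25

-2.25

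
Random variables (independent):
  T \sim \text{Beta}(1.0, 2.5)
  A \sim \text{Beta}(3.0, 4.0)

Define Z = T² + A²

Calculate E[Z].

E[Z] = E[T²] + E[A²]
E[T²] = Var(T) + E[T]² = 0.045351474 + 0.081632653 = 0.12698413
E[A²] = Var(A) + E[A]² = 0.030612245 + 0.18367347 = 0.21428571
E[Z] = 0.12698413 + 0.21428571 = 0.34126984

0.34126984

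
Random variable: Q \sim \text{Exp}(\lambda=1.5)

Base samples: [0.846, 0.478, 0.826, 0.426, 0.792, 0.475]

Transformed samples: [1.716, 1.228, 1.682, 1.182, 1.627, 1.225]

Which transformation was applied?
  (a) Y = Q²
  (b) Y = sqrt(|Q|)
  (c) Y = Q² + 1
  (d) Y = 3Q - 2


Checking option (c) Y = Q² + 1:
  Q = 0.846 -> Y = 1.716 ✓
  Q = 0.478 -> Y = 1.228 ✓
  Q = 0.826 -> Y = 1.682 ✓
All samples match this transformation.

(c) Q² + 1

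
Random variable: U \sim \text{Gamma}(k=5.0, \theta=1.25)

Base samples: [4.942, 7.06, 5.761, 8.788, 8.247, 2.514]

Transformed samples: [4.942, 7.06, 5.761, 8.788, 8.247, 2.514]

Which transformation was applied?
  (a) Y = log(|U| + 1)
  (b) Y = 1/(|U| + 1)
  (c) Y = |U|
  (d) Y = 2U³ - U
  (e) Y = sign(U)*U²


Checking option (c) Y = |U|:
  U = 4.942 -> Y = 4.942 ✓
  U = 7.06 -> Y = 7.06 ✓
  U = 5.761 -> Y = 5.761 ✓
All samples match this transformation.

(c) |U|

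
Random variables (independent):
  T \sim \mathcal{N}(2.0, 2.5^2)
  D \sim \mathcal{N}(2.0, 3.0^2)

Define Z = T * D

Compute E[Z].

For independent RVs: E[XY] = E[X]*E[Y]
E[T] = 2
E[D] = 2
E[Z] = 2 * 2 = 4

4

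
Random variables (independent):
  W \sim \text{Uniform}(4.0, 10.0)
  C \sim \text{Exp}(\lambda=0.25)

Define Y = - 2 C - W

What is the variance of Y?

For independent RVs: Var(aX + bY) = a²Var(X) + b²Var(Y)
Var(W) = 3
Var(C) = 16
Var(Y) = (-1)²*3 + (-2)²*16
= 1*3 + 4*16 = 67

67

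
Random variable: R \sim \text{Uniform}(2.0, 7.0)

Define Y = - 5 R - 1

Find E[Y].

For Y = -5R - 1:
E[Y] = -5 * E[R] - 1
E[R] = (2 + 7)/2 = 4.5
E[Y] = -5 * 4.5 - 1 = -23.5

-23.5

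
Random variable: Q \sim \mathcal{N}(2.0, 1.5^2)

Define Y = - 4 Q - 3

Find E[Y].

For Y = -4Q - 3:
E[Y] = -4 * E[Q] - 3
E[Q] = 2.0 = 2
E[Y] = -4 * 2 - 3 = -11

-11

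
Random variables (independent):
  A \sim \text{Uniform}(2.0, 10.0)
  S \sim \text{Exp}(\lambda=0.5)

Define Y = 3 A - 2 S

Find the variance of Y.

For independent RVs: Var(aX + bY) = a²Var(X) + b²Var(Y)
Var(A) = 5.3333333
Var(S) = 4
Var(Y) = 3²*5.3333333 + (-2)²*4
= 9*5.3333333 + 4*4 = 64

64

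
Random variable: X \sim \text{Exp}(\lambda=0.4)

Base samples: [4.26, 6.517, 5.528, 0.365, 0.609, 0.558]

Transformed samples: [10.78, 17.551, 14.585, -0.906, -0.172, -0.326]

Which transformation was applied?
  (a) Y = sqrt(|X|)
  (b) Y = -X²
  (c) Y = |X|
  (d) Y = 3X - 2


Checking option (d) Y = 3X - 2:
  X = 4.26 -> Y = 10.78 ✓
  X = 6.517 -> Y = 17.551 ✓
  X = 5.528 -> Y = 14.585 ✓
All samples match this transformation.

(d) 3X - 2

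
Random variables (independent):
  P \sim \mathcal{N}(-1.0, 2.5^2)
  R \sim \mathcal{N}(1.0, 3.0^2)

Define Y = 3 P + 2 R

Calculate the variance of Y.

For independent RVs: Var(aX + bY) = a²Var(X) + b²Var(Y)
Var(P) = 6.25
Var(R) = 9
Var(Y) = 3²*6.25 + 2²*9
= 9*6.25 + 4*9 = 92.25

92.25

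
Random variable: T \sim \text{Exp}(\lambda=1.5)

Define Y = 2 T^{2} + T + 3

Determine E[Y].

E[Y] = 2*E[T²] + 1*E[T] + 3
E[T] = 0.66666667
E[T²] = Var(T) + (E[T])² = 0.44444444 + 0.44444444 = 0.88888889
E[Y] = 2*0.88888889 + 1*0.66666667 + 3 = 5.4444444

5.4444444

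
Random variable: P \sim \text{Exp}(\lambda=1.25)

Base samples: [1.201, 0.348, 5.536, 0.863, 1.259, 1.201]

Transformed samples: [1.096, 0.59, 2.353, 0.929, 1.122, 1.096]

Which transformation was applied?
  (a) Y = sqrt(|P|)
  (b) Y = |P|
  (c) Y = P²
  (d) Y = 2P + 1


Checking option (a) Y = sqrt(|P|):
  P = 1.201 -> Y = 1.096 ✓
  P = 0.348 -> Y = 0.59 ✓
  P = 5.536 -> Y = 2.353 ✓
All samples match this transformation.

(a) sqrt(|P|)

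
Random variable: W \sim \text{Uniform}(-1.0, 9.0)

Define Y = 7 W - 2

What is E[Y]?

For Y = 7W - 2:
E[Y] = 7 * E[W] - 2
E[W] = (-1 + 9)/2 = 4
E[Y] = 7 * 4 - 2 = 26

26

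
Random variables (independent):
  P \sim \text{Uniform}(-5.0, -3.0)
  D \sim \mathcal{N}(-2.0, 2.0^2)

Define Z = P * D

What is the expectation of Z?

For independent RVs: E[XY] = E[X]*E[Y]
E[P] = -4
E[D] = -2
E[Z] = -4 * (-2) = 8

8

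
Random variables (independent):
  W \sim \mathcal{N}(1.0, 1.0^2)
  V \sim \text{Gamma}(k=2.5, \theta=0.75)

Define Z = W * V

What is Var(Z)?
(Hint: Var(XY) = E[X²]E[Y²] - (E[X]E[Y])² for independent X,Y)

Var(XY) = E[X²]E[Y²] - (E[X]E[Y])²
E[W] = 1, Var(W) = 1
E[V] = 1.875, Var(V) = 1.40625
E[W²] = 1 + 1² = 2
E[V²] = 1.40625 + 1.875² = 4.921875
Var(Z) = 2*4.921875 - (1*1.875)²
= 9.84375 - 3.515625 = 6.328125

6.328125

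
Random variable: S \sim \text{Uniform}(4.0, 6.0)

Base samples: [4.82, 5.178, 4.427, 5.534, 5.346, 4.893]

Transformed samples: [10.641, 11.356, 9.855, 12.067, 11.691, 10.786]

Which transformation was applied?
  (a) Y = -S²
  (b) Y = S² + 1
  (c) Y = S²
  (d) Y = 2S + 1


Checking option (d) Y = 2S + 1:
  S = 4.82 -> Y = 10.641 ✓
  S = 5.178 -> Y = 11.356 ✓
  S = 4.427 -> Y = 9.855 ✓
All samples match this transformation.

(d) 2S + 1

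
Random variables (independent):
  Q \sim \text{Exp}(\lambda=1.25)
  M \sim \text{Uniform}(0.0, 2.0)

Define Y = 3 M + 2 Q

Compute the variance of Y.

For independent RVs: Var(aX + bY) = a²Var(X) + b²Var(Y)
Var(Q) = 0.64
Var(M) = 0.33333333
Var(Y) = 2²*0.64 + 3²*0.33333333
= 4*0.64 + 9*0.33333333 = 5.56

5.56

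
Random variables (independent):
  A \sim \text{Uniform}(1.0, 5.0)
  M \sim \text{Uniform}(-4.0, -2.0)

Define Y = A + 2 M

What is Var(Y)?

For independent RVs: Var(aX + bY) = a²Var(X) + b²Var(Y)
Var(A) = 1.3333333
Var(M) = 0.33333333
Var(Y) = 1²*1.3333333 + 2²*0.33333333
= 1*1.3333333 + 4*0.33333333 = 2.6666667

2.6666667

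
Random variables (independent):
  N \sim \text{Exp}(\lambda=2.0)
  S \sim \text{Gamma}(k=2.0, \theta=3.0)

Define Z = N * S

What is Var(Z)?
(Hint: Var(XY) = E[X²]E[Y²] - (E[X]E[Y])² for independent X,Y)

Var(XY) = E[X²]E[Y²] - (E[X]E[Y])²
E[N] = 0.5, Var(N) = 0.25
E[S] = 6, Var(S) = 18
E[N²] = 0.25 + 0.5² = 0.5
E[S²] = 18 + 6² = 54
Var(Z) = 0.5*54 - (0.5*6)²
= 27 - 9 = 18

18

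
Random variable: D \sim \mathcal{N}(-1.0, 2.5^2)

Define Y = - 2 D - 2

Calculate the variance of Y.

For Y = aD + b: Var(Y) = a² * Var(D)
Var(D) = 2.5^2 = 6.25
Var(Y) = (-2)² * 6.25 = 4 * 6.25 = 25

25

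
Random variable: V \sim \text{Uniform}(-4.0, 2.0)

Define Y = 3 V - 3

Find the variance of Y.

For Y = aV + b: Var(Y) = a² * Var(V)
Var(V) = (2 + 4)^2/12 = 3
Var(Y) = 3² * 3 = 9 * 3 = 27

27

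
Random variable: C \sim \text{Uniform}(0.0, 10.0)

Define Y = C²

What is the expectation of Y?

E[C²] = Var(C) + (E[C])² = 8.3333333 + 25 = 33.333333

33.333333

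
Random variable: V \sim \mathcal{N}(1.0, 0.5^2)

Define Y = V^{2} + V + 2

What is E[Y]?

E[Y] = 1*E[V²] + 1*E[V] + 2
E[V] = 1
E[V²] = Var(V) + (E[V])² = 0.25 + 1 = 1.25
E[Y] = 1*1.25 + 1*1 + 2 = 4.25

4.25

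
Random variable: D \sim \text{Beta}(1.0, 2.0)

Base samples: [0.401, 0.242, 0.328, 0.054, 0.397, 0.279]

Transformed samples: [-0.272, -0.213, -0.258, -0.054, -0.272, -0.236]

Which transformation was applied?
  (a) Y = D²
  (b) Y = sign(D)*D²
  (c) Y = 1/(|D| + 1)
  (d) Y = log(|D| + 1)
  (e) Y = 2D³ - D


Checking option (e) Y = 2D³ - D:
  D = 0.401 -> Y = -0.272 ✓
  D = 0.242 -> Y = -0.213 ✓
  D = 0.328 -> Y = -0.258 ✓
All samples match this transformation.

(e) 2D³ - D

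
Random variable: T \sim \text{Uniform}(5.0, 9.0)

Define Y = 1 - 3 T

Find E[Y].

For Y = -3T + 1:
E[Y] = -3 * E[T] + 1
E[T] = (5 + 9)/2 = 7
E[Y] = -3 * 7 + 1 = -20

-20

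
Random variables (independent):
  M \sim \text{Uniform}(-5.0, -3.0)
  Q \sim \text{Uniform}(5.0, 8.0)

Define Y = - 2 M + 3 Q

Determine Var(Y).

For independent RVs: Var(aX + bY) = a²Var(X) + b²Var(Y)
Var(M) = 0.33333333
Var(Q) = 0.75
Var(Y) = (-2)²*0.33333333 + 3²*0.75
= 4*0.33333333 + 9*0.75 = 8.0833333

8.0833333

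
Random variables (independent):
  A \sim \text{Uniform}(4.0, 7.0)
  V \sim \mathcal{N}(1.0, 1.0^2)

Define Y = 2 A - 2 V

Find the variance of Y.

For independent RVs: Var(aX + bY) = a²Var(X) + b²Var(Y)
Var(A) = 0.75
Var(V) = 1
Var(Y) = 2²*0.75 + (-2)²*1
= 4*0.75 + 4*1 = 7

7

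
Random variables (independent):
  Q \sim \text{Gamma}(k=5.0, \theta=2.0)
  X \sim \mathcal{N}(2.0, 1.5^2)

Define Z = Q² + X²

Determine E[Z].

E[Z] = E[Q²] + E[X²]
E[Q²] = Var(Q) + E[Q]² = 20 + 100 = 120
E[X²] = Var(X) + E[X]² = 2.25 + 4 = 6.25
E[Z] = 120 + 6.25 = 126.25

126.25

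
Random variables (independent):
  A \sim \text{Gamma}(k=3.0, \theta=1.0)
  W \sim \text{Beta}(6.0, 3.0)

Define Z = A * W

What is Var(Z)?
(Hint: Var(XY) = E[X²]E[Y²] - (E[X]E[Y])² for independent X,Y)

Var(XY) = E[X²]E[Y²] - (E[X]E[Y])²
E[A] = 3, Var(A) = 3
E[W] = 0.66666667, Var(W) = 0.022222222
E[A²] = 3 + 3² = 12
E[W²] = 0.022222222 + 0.66666667² = 0.46666667
Var(Z) = 12*0.46666667 - (3*0.66666667)²
= 5.6 - 4 = 1.6

1.6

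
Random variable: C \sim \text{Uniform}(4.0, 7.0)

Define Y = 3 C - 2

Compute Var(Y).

For Y = aC + b: Var(Y) = a² * Var(C)
Var(C) = (7 - 4)^2/12 = 0.75
Var(Y) = 3² * 0.75 = 9 * 0.75 = 6.75

6.75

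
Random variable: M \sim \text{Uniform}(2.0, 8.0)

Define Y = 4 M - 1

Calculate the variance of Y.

For Y = aM + b: Var(Y) = a² * Var(M)
Var(M) = (8 - 2)^2/12 = 3
Var(Y) = 4² * 3 = 16 * 3 = 48

48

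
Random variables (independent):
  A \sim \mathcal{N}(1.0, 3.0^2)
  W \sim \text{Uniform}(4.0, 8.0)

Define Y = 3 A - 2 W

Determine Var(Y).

For independent RVs: Var(aX + bY) = a²Var(X) + b²Var(Y)
Var(A) = 9
Var(W) = 1.3333333
Var(Y) = 3²*9 + (-2)²*1.3333333
= 9*9 + 4*1.3333333 = 86.333333

86.333333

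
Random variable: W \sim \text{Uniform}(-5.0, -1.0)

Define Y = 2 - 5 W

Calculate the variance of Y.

For Y = aW + b: Var(Y) = a² * Var(W)
Var(W) = (-1 + 5)^2/12 = 1.3333333
Var(Y) = (-5)² * 1.3333333 = 25 * 1.3333333 = 33.333333

33.333333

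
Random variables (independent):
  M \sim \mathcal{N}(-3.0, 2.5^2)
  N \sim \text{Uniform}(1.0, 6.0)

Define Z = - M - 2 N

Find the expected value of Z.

E[Z] = -1*E[M] - 2*E[N]
E[M] = -3
E[N] = 3.5
E[Z] = -1*(-3) - 2*3.5 = -4

-4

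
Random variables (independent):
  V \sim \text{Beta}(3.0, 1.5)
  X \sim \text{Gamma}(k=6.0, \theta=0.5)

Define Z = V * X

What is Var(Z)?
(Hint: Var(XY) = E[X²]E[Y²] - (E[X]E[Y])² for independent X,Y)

Var(XY) = E[X²]E[Y²] - (E[X]E[Y])²
E[V] = 0.66666667, Var(V) = 0.04040404
E[X] = 3, Var(X) = 1.5
E[V²] = 0.04040404 + 0.66666667² = 0.48484848
E[X²] = 1.5 + 3² = 10.5
Var(Z) = 0.48484848*10.5 - (0.66666667*3)²
= 5.0909091 - 4 = 1.0909091

1.0909091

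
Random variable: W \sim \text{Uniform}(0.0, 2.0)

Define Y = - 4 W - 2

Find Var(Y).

For Y = aW + b: Var(Y) = a² * Var(W)
Var(W) = (2 - 0)^2/12 = 0.33333333
Var(Y) = (-4)² * 0.33333333 = 16 * 0.33333333 = 5.3333333

5.3333333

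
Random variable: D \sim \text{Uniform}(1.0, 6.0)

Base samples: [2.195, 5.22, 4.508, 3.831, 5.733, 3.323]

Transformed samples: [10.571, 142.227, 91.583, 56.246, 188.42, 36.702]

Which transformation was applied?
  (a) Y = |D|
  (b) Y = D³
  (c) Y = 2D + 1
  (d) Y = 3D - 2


Checking option (b) Y = D³:
  D = 2.195 -> Y = 10.571 ✓
  D = 5.22 -> Y = 142.227 ✓
  D = 4.508 -> Y = 91.583 ✓
All samples match this transformation.

(b) D³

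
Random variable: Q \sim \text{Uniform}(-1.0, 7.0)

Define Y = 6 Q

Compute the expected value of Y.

For Y = 6Q:
E[Y] = 6 * E[Q]
E[Q] = (-1 + 7)/2 = 3
E[Y] = 6 * 3 = 18

18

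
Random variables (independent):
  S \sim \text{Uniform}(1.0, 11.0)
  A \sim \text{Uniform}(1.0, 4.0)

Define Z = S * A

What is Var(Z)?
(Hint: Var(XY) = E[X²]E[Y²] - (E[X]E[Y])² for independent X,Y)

Var(XY) = E[X²]E[Y²] - (E[X]E[Y])²
E[S] = 6, Var(S) = 8.3333333
E[A] = 2.5, Var(A) = 0.75
E[S²] = 8.3333333 + 6² = 44.333333
E[A²] = 0.75 + 2.5² = 7
Var(Z) = 44.333333*7 - (6*2.5)²
= 310.33333 - 225 = 85.333333

85.333333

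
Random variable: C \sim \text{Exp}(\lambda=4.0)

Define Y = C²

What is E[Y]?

E[C²] = Var(C) + (E[C])² = 0.0625 + 0.0625 = 0.125

0.125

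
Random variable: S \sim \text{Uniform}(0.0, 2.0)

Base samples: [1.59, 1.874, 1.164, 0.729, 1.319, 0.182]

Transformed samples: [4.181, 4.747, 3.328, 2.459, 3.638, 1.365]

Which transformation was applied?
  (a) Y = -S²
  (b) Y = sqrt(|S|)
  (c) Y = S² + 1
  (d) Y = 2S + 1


Checking option (d) Y = 2S + 1:
  S = 1.59 -> Y = 4.181 ✓
  S = 1.874 -> Y = 4.747 ✓
  S = 1.164 -> Y = 3.328 ✓
All samples match this transformation.

(d) 2S + 1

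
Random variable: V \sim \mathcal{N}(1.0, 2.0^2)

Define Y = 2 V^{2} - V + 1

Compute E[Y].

E[Y] = 2*E[V²] - 1*E[V] + 1
E[V] = 1
E[V²] = Var(V) + (E[V])² = 4 + 1 = 5
E[Y] = 2*5 - 1*1 + 1 = 10

10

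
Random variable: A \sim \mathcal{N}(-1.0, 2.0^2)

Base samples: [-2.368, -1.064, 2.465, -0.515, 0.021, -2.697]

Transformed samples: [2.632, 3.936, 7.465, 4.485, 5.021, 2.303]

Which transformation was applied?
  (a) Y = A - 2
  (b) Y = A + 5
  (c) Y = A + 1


Checking option (b) Y = A + 5:
  A = -2.368 -> Y = 2.632 ✓
  A = -1.064 -> Y = 3.936 ✓
  A = 2.465 -> Y = 7.465 ✓
All samples match this transformation.

(b) A + 5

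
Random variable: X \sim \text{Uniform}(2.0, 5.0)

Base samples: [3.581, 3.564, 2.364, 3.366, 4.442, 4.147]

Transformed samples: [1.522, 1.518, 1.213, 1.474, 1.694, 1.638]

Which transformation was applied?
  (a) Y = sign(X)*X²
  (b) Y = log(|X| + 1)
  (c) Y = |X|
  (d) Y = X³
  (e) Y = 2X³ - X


Checking option (b) Y = log(|X| + 1):
  X = 3.581 -> Y = 1.522 ✓
  X = 3.564 -> Y = 1.518 ✓
  X = 2.364 -> Y = 1.213 ✓
All samples match this transformation.

(b) log(|X| + 1)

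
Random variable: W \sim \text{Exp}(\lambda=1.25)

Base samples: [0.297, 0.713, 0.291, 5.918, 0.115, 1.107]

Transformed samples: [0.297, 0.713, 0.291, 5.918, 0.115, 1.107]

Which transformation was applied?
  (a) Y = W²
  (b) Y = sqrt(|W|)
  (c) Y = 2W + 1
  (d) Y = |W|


Checking option (d) Y = |W|:
  W = 0.297 -> Y = 0.297 ✓
  W = 0.713 -> Y = 0.713 ✓
  W = 0.291 -> Y = 0.291 ✓
All samples match this transformation.

(d) |W|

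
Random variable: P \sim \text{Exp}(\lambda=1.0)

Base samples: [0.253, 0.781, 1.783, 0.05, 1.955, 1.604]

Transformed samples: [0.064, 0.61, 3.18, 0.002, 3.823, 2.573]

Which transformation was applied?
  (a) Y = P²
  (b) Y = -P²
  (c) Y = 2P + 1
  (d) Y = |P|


Checking option (a) Y = P²:
  P = 0.253 -> Y = 0.064 ✓
  P = 0.781 -> Y = 0.61 ✓
  P = 1.783 -> Y = 3.18 ✓
All samples match this transformation.

(a) P²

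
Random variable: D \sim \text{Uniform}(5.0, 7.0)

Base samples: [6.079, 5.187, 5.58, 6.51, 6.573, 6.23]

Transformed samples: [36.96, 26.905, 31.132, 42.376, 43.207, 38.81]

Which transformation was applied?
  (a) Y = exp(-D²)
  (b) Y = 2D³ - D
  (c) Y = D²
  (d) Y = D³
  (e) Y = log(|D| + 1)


Checking option (c) Y = D²:
  D = 6.079 -> Y = 36.96 ✓
  D = 5.187 -> Y = 26.905 ✓
  D = 5.58 -> Y = 31.132 ✓
All samples match this transformation.

(c) D²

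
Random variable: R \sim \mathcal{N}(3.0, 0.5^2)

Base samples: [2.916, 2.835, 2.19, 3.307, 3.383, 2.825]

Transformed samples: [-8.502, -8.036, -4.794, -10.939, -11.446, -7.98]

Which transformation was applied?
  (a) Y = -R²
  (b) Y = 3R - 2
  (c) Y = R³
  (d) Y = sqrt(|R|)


Checking option (a) Y = -R²:
  R = 2.916 -> Y = -8.502 ✓
  R = 2.835 -> Y = -8.036 ✓
  R = 2.19 -> Y = -4.794 ✓
All samples match this transformation.

(a) -R²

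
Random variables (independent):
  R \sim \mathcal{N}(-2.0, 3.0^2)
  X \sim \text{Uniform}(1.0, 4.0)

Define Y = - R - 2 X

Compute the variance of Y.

For independent RVs: Var(aX + bY) = a²Var(X) + b²Var(Y)
Var(R) = 9
Var(X) = 0.75
Var(Y) = (-1)²*9 + (-2)²*0.75
= 1*9 + 4*0.75 = 12

12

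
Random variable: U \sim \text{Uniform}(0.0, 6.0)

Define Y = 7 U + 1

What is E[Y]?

For Y = 7U + 1:
E[Y] = 7 * E[U] + 1
E[U] = (0 + 6)/2 = 3
E[Y] = 7 * 3 + 1 = 22

22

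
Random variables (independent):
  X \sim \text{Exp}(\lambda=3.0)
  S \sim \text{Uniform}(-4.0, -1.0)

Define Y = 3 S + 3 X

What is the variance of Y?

For independent RVs: Var(aX + bY) = a²Var(X) + b²Var(Y)
Var(X) = 0.11111111
Var(S) = 0.75
Var(Y) = 3²*0.11111111 + 3²*0.75
= 9*0.11111111 + 9*0.75 = 7.75

7.75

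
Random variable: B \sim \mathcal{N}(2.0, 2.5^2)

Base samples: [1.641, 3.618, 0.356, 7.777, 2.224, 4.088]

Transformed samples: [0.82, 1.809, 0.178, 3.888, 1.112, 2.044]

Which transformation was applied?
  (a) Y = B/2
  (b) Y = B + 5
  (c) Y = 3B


Checking option (a) Y = B/2:
  B = 1.641 -> Y = 0.82 ✓
  B = 3.618 -> Y = 1.809 ✓
  B = 0.356 -> Y = 0.178 ✓
All samples match this transformation.

(a) B/2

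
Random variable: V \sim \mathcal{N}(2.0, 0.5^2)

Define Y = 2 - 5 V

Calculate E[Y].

For Y = -5V + 2:
E[Y] = -5 * E[V] + 2
E[V] = 2.0 = 2
E[Y] = -5 * 2 + 2 = -8

-8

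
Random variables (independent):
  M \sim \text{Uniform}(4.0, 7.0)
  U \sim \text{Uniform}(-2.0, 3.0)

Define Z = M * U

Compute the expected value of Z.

For independent RVs: E[XY] = E[X]*E[Y]
E[M] = 5.5
E[U] = 0.5
E[Z] = 5.5 * 0.5 = 2.75

2.75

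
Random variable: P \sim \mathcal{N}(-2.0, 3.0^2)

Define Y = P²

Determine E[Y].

E[P²] = Var(P) + (E[P])² = 9 + 4 = 13

13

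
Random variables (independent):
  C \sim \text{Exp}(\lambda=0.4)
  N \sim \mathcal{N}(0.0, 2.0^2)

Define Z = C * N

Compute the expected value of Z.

For independent RVs: E[XY] = E[X]*E[Y]
E[C] = 2.5
E[N] = 0
E[Z] = 2.5 * 0 = 0

0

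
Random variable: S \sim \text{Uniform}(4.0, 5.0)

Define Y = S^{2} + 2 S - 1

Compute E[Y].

E[Y] = 1*E[S²] + 2*E[S] - 1
E[S] = 4.5
E[S²] = Var(S) + (E[S])² = 0.083333333 + 20.25 = 20.333333
E[Y] = 1*20.333333 + 2*4.5 - 1 = 28.333333

28.333333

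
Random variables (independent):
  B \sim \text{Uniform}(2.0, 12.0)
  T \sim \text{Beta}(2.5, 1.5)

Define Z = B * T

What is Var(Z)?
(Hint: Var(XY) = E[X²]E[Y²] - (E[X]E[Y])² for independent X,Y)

Var(XY) = E[X²]E[Y²] - (E[X]E[Y])²
E[B] = 7, Var(B) = 8.3333333
E[T] = 0.625, Var(T) = 0.046875
E[B²] = 8.3333333 + 7² = 57.333333
E[T²] = 0.046875 + 0.625² = 0.4375
Var(Z) = 57.333333*0.4375 - (7*0.625)²
= 25.083333 - 19.140625 = 5.9427083

5.9427083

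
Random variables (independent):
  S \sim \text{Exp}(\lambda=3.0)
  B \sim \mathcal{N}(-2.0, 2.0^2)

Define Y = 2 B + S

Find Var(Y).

For independent RVs: Var(aX + bY) = a²Var(X) + b²Var(Y)
Var(S) = 0.11111111
Var(B) = 4
Var(Y) = 1²*0.11111111 + 2²*4
= 1*0.11111111 + 4*4 = 16.111111

16.111111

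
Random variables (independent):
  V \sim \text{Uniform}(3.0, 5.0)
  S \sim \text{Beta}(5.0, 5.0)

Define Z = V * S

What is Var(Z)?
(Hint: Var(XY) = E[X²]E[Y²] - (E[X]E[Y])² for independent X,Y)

Var(XY) = E[X²]E[Y²] - (E[X]E[Y])²
E[V] = 4, Var(V) = 0.33333333
E[S] = 0.5, Var(S) = 0.022727273
E[V²] = 0.33333333 + 4² = 16.333333
E[S²] = 0.022727273 + 0.5² = 0.27272727
Var(Z) = 16.333333*0.27272727 - (4*0.5)²
= 4.4545455 - 4 = 0.45454545

0.45454545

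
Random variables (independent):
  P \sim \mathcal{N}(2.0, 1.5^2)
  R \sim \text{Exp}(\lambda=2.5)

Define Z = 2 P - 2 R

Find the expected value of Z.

E[Z] = 2*E[P] - 2*E[R]
E[P] = 2
E[R] = 0.4
E[Z] = 2*2 - 2*0.4 = 3.2

3.2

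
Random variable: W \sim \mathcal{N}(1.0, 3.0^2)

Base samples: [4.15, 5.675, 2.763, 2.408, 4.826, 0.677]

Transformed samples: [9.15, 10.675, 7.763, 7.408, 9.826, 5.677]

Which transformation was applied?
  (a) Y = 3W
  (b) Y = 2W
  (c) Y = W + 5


Checking option (c) Y = W + 5:
  W = 4.15 -> Y = 9.15 ✓
  W = 5.675 -> Y = 10.675 ✓
  W = 2.763 -> Y = 7.763 ✓
All samples match this transformation.

(c) W + 5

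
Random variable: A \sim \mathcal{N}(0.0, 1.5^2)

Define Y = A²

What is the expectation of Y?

Using E[X²] = Var(X) + (E[X])²:
E[A] = 0
Var(A) = 1.5^2 = 2.25
E[A²] = 2.25 + 0² = 2.25 + 0 = 2.25

2.25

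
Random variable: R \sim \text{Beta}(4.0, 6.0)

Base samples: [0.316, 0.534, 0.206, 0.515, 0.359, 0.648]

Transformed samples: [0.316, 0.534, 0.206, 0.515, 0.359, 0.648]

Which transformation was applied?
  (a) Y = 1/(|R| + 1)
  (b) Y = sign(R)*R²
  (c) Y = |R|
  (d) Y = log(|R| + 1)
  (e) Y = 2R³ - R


Checking option (c) Y = |R|:
  R = 0.316 -> Y = 0.316 ✓
  R = 0.534 -> Y = 0.534 ✓
  R = 0.206 -> Y = 0.206 ✓
All samples match this transformation.

(c) |R|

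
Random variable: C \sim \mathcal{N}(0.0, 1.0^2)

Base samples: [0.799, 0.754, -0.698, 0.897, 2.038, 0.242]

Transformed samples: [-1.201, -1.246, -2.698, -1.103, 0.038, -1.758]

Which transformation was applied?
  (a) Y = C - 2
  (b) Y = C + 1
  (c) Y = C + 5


Checking option (a) Y = C - 2:
  C = 0.799 -> Y = -1.201 ✓
  C = 0.754 -> Y = -1.246 ✓
  C = -0.698 -> Y = -2.698 ✓
All samples match this transformation.

(a) C - 2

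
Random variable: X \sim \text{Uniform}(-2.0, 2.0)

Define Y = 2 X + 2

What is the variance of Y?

For Y = aX + b: Var(Y) = a² * Var(X)
Var(X) = (2 + 2)^2/12 = 1.3333333
Var(Y) = 2² * 1.3333333 = 4 * 1.3333333 = 5.3333333

5.3333333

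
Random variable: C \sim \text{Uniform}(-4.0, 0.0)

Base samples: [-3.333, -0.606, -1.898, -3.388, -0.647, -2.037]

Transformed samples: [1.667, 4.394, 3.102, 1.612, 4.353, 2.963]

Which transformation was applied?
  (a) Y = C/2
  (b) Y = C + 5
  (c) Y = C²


Checking option (b) Y = C + 5:
  C = -3.333 -> Y = 1.667 ✓
  C = -0.606 -> Y = 4.394 ✓
  C = -1.898 -> Y = 3.102 ✓
All samples match this transformation.

(b) C + 5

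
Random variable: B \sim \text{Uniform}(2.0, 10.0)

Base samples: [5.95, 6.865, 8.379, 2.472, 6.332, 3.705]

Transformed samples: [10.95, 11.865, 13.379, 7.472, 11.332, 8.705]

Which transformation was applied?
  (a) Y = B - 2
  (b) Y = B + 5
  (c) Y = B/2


Checking option (b) Y = B + 5:
  B = 5.95 -> Y = 10.95 ✓
  B = 6.865 -> Y = 11.865 ✓
  B = 8.379 -> Y = 13.379 ✓
All samples match this transformation.

(b) B + 5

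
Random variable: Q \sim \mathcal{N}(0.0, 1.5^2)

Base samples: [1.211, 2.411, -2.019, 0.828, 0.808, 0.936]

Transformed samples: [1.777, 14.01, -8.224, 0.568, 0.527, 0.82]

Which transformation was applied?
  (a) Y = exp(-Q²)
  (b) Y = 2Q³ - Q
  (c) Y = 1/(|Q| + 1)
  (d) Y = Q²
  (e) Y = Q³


Checking option (e) Y = Q³:
  Q = 1.211 -> Y = 1.777 ✓
  Q = 2.411 -> Y = 14.01 ✓
  Q = -2.019 -> Y = -8.224 ✓
All samples match this transformation.

(e) Q³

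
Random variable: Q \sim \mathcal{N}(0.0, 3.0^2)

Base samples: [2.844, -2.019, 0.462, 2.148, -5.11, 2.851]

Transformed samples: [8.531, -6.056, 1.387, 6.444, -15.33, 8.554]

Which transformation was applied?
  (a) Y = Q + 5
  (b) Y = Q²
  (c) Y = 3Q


Checking option (c) Y = 3Q:
  Q = 2.844 -> Y = 8.531 ✓
  Q = -2.019 -> Y = -6.056 ✓
  Q = 0.462 -> Y = 1.387 ✓
All samples match this transformation.

(c) 3Q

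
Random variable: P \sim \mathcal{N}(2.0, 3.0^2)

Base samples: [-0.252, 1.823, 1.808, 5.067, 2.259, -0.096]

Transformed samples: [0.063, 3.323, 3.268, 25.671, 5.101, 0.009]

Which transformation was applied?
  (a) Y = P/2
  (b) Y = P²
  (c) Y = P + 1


Checking option (b) Y = P²:
  P = -0.252 -> Y = 0.063 ✓
  P = 1.823 -> Y = 3.323 ✓
  P = 1.808 -> Y = 3.268 ✓
All samples match this transformation.

(b) P²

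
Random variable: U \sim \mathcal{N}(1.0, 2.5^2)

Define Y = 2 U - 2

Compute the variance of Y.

For Y = aU + b: Var(Y) = a² * Var(U)
Var(U) = 2.5^2 = 6.25
Var(Y) = 2² * 6.25 = 4 * 6.25 = 25

25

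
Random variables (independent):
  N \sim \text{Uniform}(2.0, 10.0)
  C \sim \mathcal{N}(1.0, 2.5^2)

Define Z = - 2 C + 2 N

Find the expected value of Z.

E[Z] = 2*E[N] - 2*E[C]
E[N] = 6
E[C] = 1
E[Z] = 2*6 - 2*1 = 10

10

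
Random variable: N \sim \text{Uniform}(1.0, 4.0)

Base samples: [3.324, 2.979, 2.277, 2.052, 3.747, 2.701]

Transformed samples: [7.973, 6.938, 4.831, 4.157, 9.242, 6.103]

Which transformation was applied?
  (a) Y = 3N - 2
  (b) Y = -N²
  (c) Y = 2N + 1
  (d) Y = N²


Checking option (a) Y = 3N - 2:
  N = 3.324 -> Y = 7.973 ✓
  N = 2.979 -> Y = 6.938 ✓
  N = 2.277 -> Y = 4.831 ✓
All samples match this transformation.

(a) 3N - 2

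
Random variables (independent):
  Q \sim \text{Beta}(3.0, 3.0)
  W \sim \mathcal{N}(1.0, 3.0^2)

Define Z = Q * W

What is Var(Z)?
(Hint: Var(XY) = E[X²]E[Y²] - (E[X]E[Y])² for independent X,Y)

Var(XY) = E[X²]E[Y²] - (E[X]E[Y])²
E[Q] = 0.5, Var(Q) = 0.035714286
E[W] = 1, Var(W) = 9
E[Q²] = 0.035714286 + 0.5² = 0.28571429
E[W²] = 9 + 1² = 10
Var(Z) = 0.28571429*10 - (0.5*1)²
= 2.8571429 - 0.25 = 2.6071429

2.6071429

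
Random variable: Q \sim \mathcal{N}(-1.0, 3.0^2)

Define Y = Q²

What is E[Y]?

Using E[X²] = Var(X) + (E[X])²:
E[Q] = -1
Var(Q) = 3.0^2 = 9
E[Q²] = 9 + (-1)² = 9 + 1 = 10

10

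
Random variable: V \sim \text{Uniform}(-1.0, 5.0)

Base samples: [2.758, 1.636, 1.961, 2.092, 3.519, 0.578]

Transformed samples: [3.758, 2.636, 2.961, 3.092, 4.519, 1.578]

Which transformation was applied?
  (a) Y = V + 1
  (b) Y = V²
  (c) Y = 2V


Checking option (a) Y = V + 1:
  V = 2.758 -> Y = 3.758 ✓
  V = 1.636 -> Y = 2.636 ✓
  V = 1.961 -> Y = 2.961 ✓
All samples match this transformation.

(a) V + 1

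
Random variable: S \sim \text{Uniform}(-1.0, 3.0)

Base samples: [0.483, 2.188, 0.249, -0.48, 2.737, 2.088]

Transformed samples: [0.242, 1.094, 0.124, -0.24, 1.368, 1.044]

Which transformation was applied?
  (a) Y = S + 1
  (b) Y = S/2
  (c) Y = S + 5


Checking option (b) Y = S/2:
  S = 0.483 -> Y = 0.242 ✓
  S = 2.188 -> Y = 1.094 ✓
  S = 0.249 -> Y = 0.124 ✓
All samples match this transformation.

(b) S/2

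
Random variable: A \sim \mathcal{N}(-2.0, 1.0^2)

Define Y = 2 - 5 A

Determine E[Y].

For Y = -5A + 2:
E[Y] = -5 * E[A] + 2
E[A] = -2.0 = -2
E[Y] = -5 * (-2) + 2 = 12

12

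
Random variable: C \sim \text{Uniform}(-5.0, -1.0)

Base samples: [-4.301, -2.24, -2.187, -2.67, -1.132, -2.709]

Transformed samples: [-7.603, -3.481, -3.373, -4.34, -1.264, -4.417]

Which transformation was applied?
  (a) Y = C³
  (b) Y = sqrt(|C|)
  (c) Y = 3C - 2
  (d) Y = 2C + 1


Checking option (d) Y = 2C + 1:
  C = -4.301 -> Y = -7.603 ✓
  C = -2.24 -> Y = -3.481 ✓
  C = -2.187 -> Y = -3.373 ✓
All samples match this transformation.

(d) 2C + 1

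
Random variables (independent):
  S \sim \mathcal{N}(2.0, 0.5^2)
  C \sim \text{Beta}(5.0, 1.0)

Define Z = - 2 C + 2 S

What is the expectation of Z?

E[Z] = 2*E[S] - 2*E[C]
E[S] = 2
E[C] = 0.83333333
E[Z] = 2*2 - 2*0.83333333 = 2.3333333

2.3333333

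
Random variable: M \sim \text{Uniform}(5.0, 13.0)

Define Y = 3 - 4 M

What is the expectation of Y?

For Y = -4M + 3:
E[Y] = -4 * E[M] + 3
E[M] = (5 + 13)/2 = 9
E[Y] = -4 * 9 + 3 = -33

-33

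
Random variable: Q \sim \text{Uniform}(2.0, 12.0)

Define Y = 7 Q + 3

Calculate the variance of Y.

For Y = aQ + b: Var(Y) = a² * Var(Q)
Var(Q) = (12 - 2)^2/12 = 8.3333333
Var(Y) = 7² * 8.3333333 = 49 * 8.3333333 = 408.33333

408.33333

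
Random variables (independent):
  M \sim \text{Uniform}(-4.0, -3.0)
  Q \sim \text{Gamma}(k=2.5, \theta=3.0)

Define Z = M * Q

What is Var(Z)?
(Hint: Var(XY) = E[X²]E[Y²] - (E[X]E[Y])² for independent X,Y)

Var(XY) = E[X²]E[Y²] - (E[X]E[Y])²
E[M] = -3.5, Var(M) = 0.083333333
E[Q] = 7.5, Var(Q) = 22.5
E[M²] = 0.083333333 + (-3.5)² = 12.333333
E[Q²] = 22.5 + 7.5² = 78.75
Var(Z) = 12.333333*78.75 - (-3.5*7.5)²
= 971.25 - 689.0625 = 282.1875

282.1875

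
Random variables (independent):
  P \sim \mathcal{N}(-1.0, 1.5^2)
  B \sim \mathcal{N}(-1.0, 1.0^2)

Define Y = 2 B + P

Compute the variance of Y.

For independent RVs: Var(aX + bY) = a²Var(X) + b²Var(Y)
Var(P) = 2.25
Var(B) = 1
Var(Y) = 1²*2.25 + 2²*1
= 1*2.25 + 4*1 = 6.25

6.25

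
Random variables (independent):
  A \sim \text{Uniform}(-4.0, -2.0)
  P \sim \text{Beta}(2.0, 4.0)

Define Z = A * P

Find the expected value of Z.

For independent RVs: E[XY] = E[X]*E[Y]
E[A] = -3
E[P] = 0.33333333
E[Z] = -3 * 0.33333333 = -1

-1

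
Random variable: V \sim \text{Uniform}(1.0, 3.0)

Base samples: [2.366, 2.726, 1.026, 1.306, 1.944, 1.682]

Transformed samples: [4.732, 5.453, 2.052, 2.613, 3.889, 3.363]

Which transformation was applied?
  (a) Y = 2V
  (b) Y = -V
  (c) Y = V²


Checking option (a) Y = 2V:
  V = 2.366 -> Y = 4.732 ✓
  V = 2.726 -> Y = 5.453 ✓
  V = 1.026 -> Y = 2.052 ✓
All samples match this transformation.

(a) 2V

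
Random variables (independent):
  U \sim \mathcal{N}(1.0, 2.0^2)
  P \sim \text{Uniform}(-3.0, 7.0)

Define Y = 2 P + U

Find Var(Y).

For independent RVs: Var(aX + bY) = a²Var(X) + b²Var(Y)
Var(U) = 4
Var(P) = 8.3333333
Var(Y) = 1²*4 + 2²*8.3333333
= 1*4 + 4*8.3333333 = 37.333333

37.333333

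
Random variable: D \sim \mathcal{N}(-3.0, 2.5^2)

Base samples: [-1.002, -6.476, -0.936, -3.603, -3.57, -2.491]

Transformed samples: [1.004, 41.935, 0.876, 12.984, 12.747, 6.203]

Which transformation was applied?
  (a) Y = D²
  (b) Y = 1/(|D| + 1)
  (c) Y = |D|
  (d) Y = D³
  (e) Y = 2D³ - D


Checking option (a) Y = D²:
  D = -1.002 -> Y = 1.004 ✓
  D = -6.476 -> Y = 41.935 ✓
  D = -0.936 -> Y = 0.876 ✓
All samples match this transformation.

(a) D²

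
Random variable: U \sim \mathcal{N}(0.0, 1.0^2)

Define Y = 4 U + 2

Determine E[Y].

For Y = 4U + 2:
E[Y] = 4 * E[U] + 2
E[U] = 0.0 = 0
E[Y] = 4 * 0 + 2 = 2

2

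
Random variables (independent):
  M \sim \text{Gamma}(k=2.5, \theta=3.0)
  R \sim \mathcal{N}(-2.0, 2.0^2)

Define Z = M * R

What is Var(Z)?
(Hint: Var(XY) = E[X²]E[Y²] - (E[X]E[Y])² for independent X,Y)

Var(XY) = E[X²]E[Y²] - (E[X]E[Y])²
E[M] = 7.5, Var(M) = 22.5
E[R] = -2, Var(R) = 4
E[M²] = 22.5 + 7.5² = 78.75
E[R²] = 4 + (-2)² = 8
Var(Z) = 78.75*8 - (7.5*(-2))²
= 630 - 225 = 405

405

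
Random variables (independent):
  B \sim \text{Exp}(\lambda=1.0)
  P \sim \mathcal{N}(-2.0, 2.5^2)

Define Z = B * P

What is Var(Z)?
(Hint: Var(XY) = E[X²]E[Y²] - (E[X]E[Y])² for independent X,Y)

Var(XY) = E[X²]E[Y²] - (E[X]E[Y])²
E[B] = 1, Var(B) = 1
E[P] = -2, Var(P) = 6.25
E[B²] = 1 + 1² = 2
E[P²] = 6.25 + (-2)² = 10.25
Var(Z) = 2*10.25 - (1*(-2))²
= 20.5 - 4 = 16.5

16.5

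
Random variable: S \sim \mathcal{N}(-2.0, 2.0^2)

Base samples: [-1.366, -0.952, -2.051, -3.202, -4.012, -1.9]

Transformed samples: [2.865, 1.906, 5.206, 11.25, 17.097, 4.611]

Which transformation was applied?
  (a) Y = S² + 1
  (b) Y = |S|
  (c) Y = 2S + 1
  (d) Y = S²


Checking option (a) Y = S² + 1:
  S = -1.366 -> Y = 2.865 ✓
  S = -0.952 -> Y = 1.906 ✓
  S = -2.051 -> Y = 5.206 ✓
All samples match this transformation.

(a) S² + 1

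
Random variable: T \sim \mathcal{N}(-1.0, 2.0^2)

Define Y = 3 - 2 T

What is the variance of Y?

For Y = aT + b: Var(Y) = a² * Var(T)
Var(T) = 2.0^2 = 4
Var(Y) = (-2)² * 4 = 4 * 4 = 16

16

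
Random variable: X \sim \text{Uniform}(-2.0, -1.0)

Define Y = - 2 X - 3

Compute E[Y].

For Y = -2X - 3:
E[Y] = -2 * E[X] - 3
E[X] = (-2 - 1)/2 = -1.5
E[Y] = -2 * (-1.5) - 3 = 0

0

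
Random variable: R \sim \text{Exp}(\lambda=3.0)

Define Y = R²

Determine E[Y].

Using E[X²] = Var(X) + (E[X])²:
E[R] = 0.33333333
Var(R) = 1/3.0^2 = 0.11111111
E[R²] = 0.11111111 + 0.33333333² = 0.11111111 + 0.11111111 = 0.22222222

0.22222222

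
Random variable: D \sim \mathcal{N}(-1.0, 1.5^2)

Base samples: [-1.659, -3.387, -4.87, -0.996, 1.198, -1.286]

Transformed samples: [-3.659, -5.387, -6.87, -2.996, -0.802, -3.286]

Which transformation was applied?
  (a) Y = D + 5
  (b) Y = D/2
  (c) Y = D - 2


Checking option (c) Y = D - 2:
  D = -1.659 -> Y = -3.659 ✓
  D = -3.387 -> Y = -5.387 ✓
  D = -4.87 -> Y = -6.87 ✓
All samples match this transformation.

(c) D - 2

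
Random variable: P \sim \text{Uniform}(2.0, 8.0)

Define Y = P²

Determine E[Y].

Using E[X²] = Var(X) + (E[X])²:
E[P] = 5
Var(P) = (8 - 2)^2/12 = 3
E[P²] = 3 + 5² = 3 + 25 = 28

28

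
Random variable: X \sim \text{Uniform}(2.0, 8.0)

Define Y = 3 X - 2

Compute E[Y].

For Y = 3X - 2:
E[Y] = 3 * E[X] - 2
E[X] = (2 + 8)/2 = 5
E[Y] = 3 * 5 - 2 = 13

13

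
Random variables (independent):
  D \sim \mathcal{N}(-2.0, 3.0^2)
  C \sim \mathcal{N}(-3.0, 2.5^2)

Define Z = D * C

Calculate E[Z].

For independent RVs: E[XY] = E[X]*E[Y]
E[D] = -2
E[C] = -3
E[Z] = -2 * (-3) = 6

6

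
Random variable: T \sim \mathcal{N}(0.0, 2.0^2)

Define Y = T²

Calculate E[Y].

Using E[X²] = Var(X) + (E[X])²:
E[T] = 0
Var(T) = 2.0^2 = 4
E[T²] = 4 + 0² = 4 + 0 = 4

4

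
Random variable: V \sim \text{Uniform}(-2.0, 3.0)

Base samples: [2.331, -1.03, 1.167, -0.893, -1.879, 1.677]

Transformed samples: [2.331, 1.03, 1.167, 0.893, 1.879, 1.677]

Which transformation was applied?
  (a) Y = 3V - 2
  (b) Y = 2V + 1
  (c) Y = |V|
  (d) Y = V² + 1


Checking option (c) Y = |V|:
  V = 2.331 -> Y = 2.331 ✓
  V = -1.03 -> Y = 1.03 ✓
  V = 1.167 -> Y = 1.167 ✓
All samples match this transformation.

(c) |V|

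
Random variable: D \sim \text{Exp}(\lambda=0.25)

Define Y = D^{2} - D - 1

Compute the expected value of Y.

E[Y] = 1*E[D²] - 1*E[D] - 1
E[D] = 4
E[D²] = Var(D) + (E[D])² = 16 + 16 = 32
E[Y] = 1*32 - 1*4 - 1 = 27

27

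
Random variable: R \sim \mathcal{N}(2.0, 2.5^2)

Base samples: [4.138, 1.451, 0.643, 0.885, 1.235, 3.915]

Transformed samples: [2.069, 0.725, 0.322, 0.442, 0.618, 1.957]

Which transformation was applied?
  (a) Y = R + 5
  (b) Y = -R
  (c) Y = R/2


Checking option (c) Y = R/2:
  R = 4.138 -> Y = 2.069 ✓
  R = 1.451 -> Y = 0.725 ✓
  R = 0.643 -> Y = 0.322 ✓
All samples match this transformation.

(c) R/2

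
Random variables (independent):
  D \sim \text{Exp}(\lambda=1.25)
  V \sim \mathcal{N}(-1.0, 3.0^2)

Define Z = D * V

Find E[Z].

For independent RVs: E[XY] = E[X]*E[Y]
E[D] = 0.8
E[V] = -1
E[Z] = 0.8 * (-1) = -0.8

-0.8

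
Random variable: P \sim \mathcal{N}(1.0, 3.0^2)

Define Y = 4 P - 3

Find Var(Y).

For Y = aP + b: Var(Y) = a² * Var(P)
Var(P) = 3.0^2 = 9
Var(Y) = 4² * 9 = 16 * 9 = 144

144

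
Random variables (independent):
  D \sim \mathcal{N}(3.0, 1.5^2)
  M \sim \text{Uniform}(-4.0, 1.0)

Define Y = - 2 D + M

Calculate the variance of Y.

For independent RVs: Var(aX + bY) = a²Var(X) + b²Var(Y)
Var(D) = 2.25
Var(M) = 2.0833333
Var(Y) = (-2)²*2.25 + 1²*2.0833333
= 4*2.25 + 1*2.0833333 = 11.083333

11.083333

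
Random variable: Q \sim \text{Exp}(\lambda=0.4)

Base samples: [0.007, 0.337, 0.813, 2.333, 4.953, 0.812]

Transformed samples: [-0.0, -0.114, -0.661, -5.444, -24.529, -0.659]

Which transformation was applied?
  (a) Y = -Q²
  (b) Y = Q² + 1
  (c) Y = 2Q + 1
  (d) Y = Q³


Checking option (a) Y = -Q²:
  Q = 0.007 -> Y = -0.0 ✓
  Q = 0.337 -> Y = -0.114 ✓
  Q = 0.813 -> Y = -0.661 ✓
All samples match this transformation.

(a) -Q²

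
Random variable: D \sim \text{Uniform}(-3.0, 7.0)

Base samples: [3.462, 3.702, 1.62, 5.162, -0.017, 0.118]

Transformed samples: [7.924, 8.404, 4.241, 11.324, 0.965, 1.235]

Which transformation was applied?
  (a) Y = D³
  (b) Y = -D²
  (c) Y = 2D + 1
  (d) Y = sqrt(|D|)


Checking option (c) Y = 2D + 1:
  D = 3.462 -> Y = 7.924 ✓
  D = 3.702 -> Y = 8.404 ✓
  D = 1.62 -> Y = 4.241 ✓
All samples match this transformation.

(c) 2D + 1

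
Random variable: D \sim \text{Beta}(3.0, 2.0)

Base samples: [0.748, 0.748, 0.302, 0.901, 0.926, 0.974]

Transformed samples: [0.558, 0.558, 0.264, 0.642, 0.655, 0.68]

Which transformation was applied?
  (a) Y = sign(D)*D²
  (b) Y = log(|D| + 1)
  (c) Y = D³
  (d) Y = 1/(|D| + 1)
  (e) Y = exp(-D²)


Checking option (b) Y = log(|D| + 1):
  D = 0.748 -> Y = 0.558 ✓
  D = 0.748 -> Y = 0.558 ✓
  D = 0.302 -> Y = 0.264 ✓
All samples match this transformation.

(b) log(|D| + 1)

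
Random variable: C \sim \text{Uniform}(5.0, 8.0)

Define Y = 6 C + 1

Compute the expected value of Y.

For Y = 6C + 1:
E[Y] = 6 * E[C] + 1
E[C] = (5 + 8)/2 = 6.5
E[Y] = 6 * 6.5 + 1 = 40

40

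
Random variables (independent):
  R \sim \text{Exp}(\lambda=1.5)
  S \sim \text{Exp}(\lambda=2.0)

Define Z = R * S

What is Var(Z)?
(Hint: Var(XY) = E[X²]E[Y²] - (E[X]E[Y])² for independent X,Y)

Var(XY) = E[X²]E[Y²] - (E[X]E[Y])²
E[R] = 0.66666667, Var(R) = 0.44444444
E[S] = 0.5, Var(S) = 0.25
E[R²] = 0.44444444 + 0.66666667² = 0.88888889
E[S²] = 0.25 + 0.5² = 0.5
Var(Z) = 0.88888889*0.5 - (0.66666667*0.5)²
= 0.44444444 - 0.11111111 = 0.33333333

0.33333333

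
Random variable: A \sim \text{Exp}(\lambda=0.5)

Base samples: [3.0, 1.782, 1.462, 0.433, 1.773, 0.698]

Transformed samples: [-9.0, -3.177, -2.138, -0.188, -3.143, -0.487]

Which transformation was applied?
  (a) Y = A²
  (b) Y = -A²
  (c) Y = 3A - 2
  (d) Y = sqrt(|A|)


Checking option (b) Y = -A²:
  A = 3.0 -> Y = -9.0 ✓
  A = 1.782 -> Y = -3.177 ✓
  A = 1.462 -> Y = -2.138 ✓
All samples match this transformation.

(b) -A²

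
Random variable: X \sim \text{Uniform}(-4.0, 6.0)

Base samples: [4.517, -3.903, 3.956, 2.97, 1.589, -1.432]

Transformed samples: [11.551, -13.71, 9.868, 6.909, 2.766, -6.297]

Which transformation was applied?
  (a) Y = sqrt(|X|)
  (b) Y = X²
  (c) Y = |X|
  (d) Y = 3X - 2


Checking option (d) Y = 3X - 2:
  X = 4.517 -> Y = 11.551 ✓
  X = -3.903 -> Y = -13.71 ✓
  X = 3.956 -> Y = 9.868 ✓
All samples match this transformation.

(d) 3X - 2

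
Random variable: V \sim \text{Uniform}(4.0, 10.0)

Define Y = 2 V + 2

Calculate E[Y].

For Y = 2V + 2:
E[Y] = 2 * E[V] + 2
E[V] = (4 + 10)/2 = 7
E[Y] = 2 * 7 + 2 = 16

16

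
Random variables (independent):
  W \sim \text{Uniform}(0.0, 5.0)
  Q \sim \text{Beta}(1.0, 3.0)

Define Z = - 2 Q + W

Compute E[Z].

E[Z] = 1*E[W] - 2*E[Q]
E[W] = 2.5
E[Q] = 0.25
E[Z] = 1*2.5 - 2*0.25 = 2

2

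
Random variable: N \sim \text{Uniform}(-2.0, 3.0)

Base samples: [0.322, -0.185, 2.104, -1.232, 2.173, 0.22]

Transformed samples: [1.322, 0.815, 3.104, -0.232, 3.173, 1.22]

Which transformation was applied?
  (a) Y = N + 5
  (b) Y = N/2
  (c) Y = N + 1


Checking option (c) Y = N + 1:
  N = 0.322 -> Y = 1.322 ✓
  N = -0.185 -> Y = 0.815 ✓
  N = 2.104 -> Y = 3.104 ✓
All samples match this transformation.

(c) N + 1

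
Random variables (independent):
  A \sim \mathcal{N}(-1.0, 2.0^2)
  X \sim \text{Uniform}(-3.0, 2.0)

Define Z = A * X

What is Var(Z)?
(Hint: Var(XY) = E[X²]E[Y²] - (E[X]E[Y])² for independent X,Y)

Var(XY) = E[X²]E[Y²] - (E[X]E[Y])²
E[A] = -1, Var(A) = 4
E[X] = -0.5, Var(X) = 2.0833333
E[A²] = 4 + (-1)² = 5
E[X²] = 2.0833333 + (-0.5)² = 2.3333333
Var(Z) = 5*2.3333333 - (-1*(-0.5))²
= 11.666667 - 0.25 = 11.416667

11.416667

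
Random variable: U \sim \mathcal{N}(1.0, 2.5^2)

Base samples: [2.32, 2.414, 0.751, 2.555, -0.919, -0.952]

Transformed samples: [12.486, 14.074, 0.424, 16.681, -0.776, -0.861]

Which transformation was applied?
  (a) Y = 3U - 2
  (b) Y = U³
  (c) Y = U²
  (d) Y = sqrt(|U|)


Checking option (b) Y = U³:
  U = 2.32 -> Y = 12.486 ✓
  U = 2.414 -> Y = 14.074 ✓
  U = 0.751 -> Y = 0.424 ✓
All samples match this transformation.

(b) U³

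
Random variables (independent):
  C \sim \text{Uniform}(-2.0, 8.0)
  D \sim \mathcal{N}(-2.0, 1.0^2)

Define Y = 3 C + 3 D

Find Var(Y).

For independent RVs: Var(aX + bY) = a²Var(X) + b²Var(Y)
Var(C) = 8.3333333
Var(D) = 1
Var(Y) = 3²*8.3333333 + 3²*1
= 9*8.3333333 + 9*1 = 84

84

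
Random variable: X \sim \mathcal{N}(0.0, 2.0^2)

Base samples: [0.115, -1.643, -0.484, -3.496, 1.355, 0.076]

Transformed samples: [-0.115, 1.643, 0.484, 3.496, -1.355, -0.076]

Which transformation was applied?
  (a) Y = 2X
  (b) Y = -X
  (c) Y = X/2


Checking option (b) Y = -X:
  X = 0.115 -> Y = -0.115 ✓
  X = -1.643 -> Y = 1.643 ✓
  X = -0.484 -> Y = 0.484 ✓
All samples match this transformation.

(b) -X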